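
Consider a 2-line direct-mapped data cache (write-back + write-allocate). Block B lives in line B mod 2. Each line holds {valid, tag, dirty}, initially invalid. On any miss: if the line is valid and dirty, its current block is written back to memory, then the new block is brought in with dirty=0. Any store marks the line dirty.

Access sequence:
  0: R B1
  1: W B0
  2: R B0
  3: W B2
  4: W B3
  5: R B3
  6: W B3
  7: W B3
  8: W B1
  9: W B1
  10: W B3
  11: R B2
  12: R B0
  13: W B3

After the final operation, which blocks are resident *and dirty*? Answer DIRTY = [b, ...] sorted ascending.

0: R B1 -> L1 miss  d=-]
1: W B0 -> L0 miss  d=D]
2: R B0 -> L0 hit  d=D]
3: W B2 -> L0 miss wb->B0  d=D]
4: W B3 -> L1 miss  d=D]
5: R B3 -> L1 hit  d=D]
6: W B3 -> L1 hit  d=D]
7: W B3 -> L1 hit  d=D]
8: W B1 -> L1 miss wb->B3  d=D]
9: W B1 -> L1 hit  d=D]
10: W B3 -> L1 miss wb->B1  d=D]
11: R B2 -> L0 hit  d=D]
12: R B0 -> L0 miss wb->B2  d=-]
13: W B3 -> L1 hit  d=D]

DIRTY = [3]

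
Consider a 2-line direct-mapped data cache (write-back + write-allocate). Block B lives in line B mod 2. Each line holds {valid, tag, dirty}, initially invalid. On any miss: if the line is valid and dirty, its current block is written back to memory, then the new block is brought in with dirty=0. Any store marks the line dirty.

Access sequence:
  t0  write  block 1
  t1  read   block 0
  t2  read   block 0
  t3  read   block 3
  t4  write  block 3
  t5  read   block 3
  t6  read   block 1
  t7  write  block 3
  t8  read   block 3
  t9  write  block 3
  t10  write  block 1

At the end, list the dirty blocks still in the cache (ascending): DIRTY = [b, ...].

DIRTY = [1]

0: W B1 → L1 miss [D]
1: R B0 → L0 miss [-]
2: R B0 → L0 hit [-]
3: R B3 → L1 miss wb→B1 [-]
4: W B3 → L1 hit [D]
5: R B3 → L1 hit [D]
6: R B1 → L1 miss wb→B3 [-]
7: W B3 → L1 miss [D]
8: R B3 → L1 hit [D]
9: W B3 → L1 hit [D]
10: W B1 → L1 miss wb→B3 [D]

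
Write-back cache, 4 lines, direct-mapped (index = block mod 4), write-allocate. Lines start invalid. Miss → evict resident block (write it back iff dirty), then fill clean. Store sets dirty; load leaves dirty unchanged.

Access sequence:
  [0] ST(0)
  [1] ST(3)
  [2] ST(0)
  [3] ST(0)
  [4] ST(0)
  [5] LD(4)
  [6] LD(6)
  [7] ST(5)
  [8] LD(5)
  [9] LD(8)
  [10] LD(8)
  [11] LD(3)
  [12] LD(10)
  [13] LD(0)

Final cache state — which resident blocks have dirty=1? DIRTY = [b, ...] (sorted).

DIRTY = [3, 5]

0: W B0 -> L0 miss  d=D]
1: W B3 -> L3 miss  d=D]
2: W B0 -> L0 hit  d=D]
3: W B0 -> L0 hit  d=D]
4: W B0 -> L0 hit  d=D]
5: R B4 -> L0 miss wb->B0  d=-]
6: R B6 -> L2 miss  d=-]
7: W B5 -> L1 miss  d=D]
8: R B5 -> L1 hit  d=D]
9: R B8 -> L0 miss  d=-]
10: R B8 -> L0 hit  d=-]
11: R B3 -> L3 hit  d=D]
12: R B10 -> L2 miss  d=-]
13: R B0 -> L0 miss  d=-]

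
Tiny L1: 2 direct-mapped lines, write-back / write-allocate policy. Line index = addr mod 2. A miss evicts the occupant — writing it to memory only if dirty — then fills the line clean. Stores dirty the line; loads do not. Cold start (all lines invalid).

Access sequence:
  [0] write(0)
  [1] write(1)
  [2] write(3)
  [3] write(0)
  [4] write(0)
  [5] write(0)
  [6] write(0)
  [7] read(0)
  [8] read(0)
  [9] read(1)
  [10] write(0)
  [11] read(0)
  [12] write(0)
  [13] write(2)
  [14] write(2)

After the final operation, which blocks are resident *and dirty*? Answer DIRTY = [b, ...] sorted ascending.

0: W B0 → L0 miss [D]
1: W B1 → L1 miss [D]
2: W B3 → L1 miss wb→B1 [D]
3: W B0 → L0 hit [D]
4: W B0 → L0 hit [D]
5: W B0 → L0 hit [D]
6: W B0 → L0 hit [D]
7: R B0 → L0 hit [D]
8: R B0 → L0 hit [D]
9: R B1 → L1 miss wb→B3 [-]
10: W B0 → L0 hit [D]
11: R B0 → L0 hit [D]
12: W B0 → L0 hit [D]
13: W B2 → L0 miss wb→B0 [D]
14: W B2 → L0 hit [D]

DIRTY = [2]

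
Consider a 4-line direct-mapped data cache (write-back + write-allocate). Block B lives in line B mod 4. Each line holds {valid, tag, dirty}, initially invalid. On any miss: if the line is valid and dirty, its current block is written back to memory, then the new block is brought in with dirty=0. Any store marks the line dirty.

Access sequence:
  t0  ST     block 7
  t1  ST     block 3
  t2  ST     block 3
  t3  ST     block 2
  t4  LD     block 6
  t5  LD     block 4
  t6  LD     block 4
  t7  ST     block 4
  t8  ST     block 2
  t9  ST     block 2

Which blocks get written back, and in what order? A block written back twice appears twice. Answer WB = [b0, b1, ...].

WB = [7, 2]

  0 | W B7 → L3 miss [D]
  1 | W B3 → L3 miss wb→B7 [D]
  2 | W B3 → L3 hit [D]
  3 | W B2 → L2 miss [D]
  4 | R B6 → L2 miss wb→B2 [-]
  5 | R B4 → L0 miss [-]
  6 | R B4 → L0 hit [-]
  7 | W B4 → L0 hit [D]
  8 | W B2 → L2 miss [D]
  9 | W B2 → L2 hit [D]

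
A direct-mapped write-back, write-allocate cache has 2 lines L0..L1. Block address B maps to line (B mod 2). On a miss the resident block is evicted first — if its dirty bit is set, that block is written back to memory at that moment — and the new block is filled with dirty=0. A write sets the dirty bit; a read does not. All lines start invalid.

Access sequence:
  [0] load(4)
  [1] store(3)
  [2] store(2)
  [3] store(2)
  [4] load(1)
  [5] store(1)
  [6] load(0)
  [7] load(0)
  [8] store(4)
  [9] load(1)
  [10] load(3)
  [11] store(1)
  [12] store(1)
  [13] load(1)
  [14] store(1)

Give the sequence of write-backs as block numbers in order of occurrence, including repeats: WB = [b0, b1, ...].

WB = [3, 2, 1]

0: R B4 -> L0 miss  d=-]
1: W B3 -> L1 miss  d=D]
2: W B2 -> L0 miss  d=D]
3: W B2 -> L0 hit  d=D]
4: R B1 -> L1 miss wb->B3  d=-]
5: W B1 -> L1 hit  d=D]
6: R B0 -> L0 miss wb->B2  d=-]
7: R B0 -> L0 hit  d=-]
8: W B4 -> L0 miss  d=D]
9: R B1 -> L1 hit  d=D]
10: R B3 -> L1 miss wb->B1  d=-]
11: W B1 -> L1 miss  d=D]
12: W B1 -> L1 hit  d=D]
13: R B1 -> L1 hit  d=D]
14: W B1 -> L1 hit  d=D]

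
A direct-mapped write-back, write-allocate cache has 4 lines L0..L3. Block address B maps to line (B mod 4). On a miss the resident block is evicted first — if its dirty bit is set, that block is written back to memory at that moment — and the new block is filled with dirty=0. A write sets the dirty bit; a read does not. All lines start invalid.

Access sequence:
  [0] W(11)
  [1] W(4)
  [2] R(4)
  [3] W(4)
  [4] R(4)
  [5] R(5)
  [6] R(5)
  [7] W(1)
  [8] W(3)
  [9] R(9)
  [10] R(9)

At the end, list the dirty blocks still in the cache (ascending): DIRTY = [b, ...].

0: W B11 -> L3 miss  d=D]
1: W B4 -> L0 miss  d=D]
2: R B4 -> L0 hit  d=D]
3: W B4 -> L0 hit  d=D]
4: R B4 -> L0 hit  d=D]
5: R B5 -> L1 miss  d=-]
6: R B5 -> L1 hit  d=-]
7: W B1 -> L1 miss  d=D]
8: W B3 -> L3 miss wb->B11  d=D]
9: R B9 -> L1 miss wb->B1  d=-]
10: R B9 -> L1 hit  d=-]

DIRTY = [3, 4]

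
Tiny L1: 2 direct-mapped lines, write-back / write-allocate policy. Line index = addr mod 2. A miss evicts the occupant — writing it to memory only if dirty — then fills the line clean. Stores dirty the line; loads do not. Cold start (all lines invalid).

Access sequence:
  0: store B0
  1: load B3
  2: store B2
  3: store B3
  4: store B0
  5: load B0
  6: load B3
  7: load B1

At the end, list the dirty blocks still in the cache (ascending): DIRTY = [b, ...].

0: W B0 -> L0 miss  d=D]
1: R B3 -> L1 miss  d=-]
2: W B2 -> L0 miss wb->B0  d=D]
3: W B3 -> L1 hit  d=D]
4: W B0 -> L0 miss wb->B2  d=D]
5: R B0 -> L0 hit  d=D]
6: R B3 -> L1 hit  d=D]
7: R B1 -> L1 miss wb->B3  d=-]

DIRTY = [0]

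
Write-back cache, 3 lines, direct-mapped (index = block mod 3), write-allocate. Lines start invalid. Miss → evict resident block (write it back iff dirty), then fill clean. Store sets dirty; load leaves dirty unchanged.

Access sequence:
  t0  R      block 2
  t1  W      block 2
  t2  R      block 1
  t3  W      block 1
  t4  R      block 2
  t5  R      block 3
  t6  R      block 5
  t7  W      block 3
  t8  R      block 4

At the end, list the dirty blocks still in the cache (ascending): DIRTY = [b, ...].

0: R B2 → L2 miss [-]
1: W B2 → L2 hit [D]
2: R B1 → L1 miss [-]
3: W B1 → L1 hit [D]
4: R B2 → L2 hit [D]
5: R B3 → L0 miss [-]
6: R B5 → L2 miss wb→B2 [-]
7: W B3 → L0 hit [D]
8: R B4 → L1 miss wb→B1 [-]

DIRTY = [3]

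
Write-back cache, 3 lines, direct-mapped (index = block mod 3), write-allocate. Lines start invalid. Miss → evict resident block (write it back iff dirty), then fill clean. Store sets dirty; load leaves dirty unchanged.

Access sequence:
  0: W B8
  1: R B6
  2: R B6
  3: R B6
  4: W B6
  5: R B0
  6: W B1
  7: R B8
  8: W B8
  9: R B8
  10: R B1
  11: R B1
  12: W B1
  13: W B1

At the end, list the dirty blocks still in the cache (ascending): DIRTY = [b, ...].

0: W B8 -> L2 miss  d=D]
1: R B6 -> L0 miss  d=-]
2: R B6 -> L0 hit  d=-]
3: R B6 -> L0 hit  d=-]
4: W B6 -> L0 hit  d=D]
5: R B0 -> L0 miss wb->B6  d=-]
6: W B1 -> L1 miss  d=D]
7: R B8 -> L2 hit  d=D]
8: W B8 -> L2 hit  d=D]
9: R B8 -> L2 hit  d=D]
10: R B1 -> L1 hit  d=D]
11: R B1 -> L1 hit  d=D]
12: W B1 -> L1 hit  d=D]
13: W B1 -> L1 hit  d=D]

DIRTY = [1, 8]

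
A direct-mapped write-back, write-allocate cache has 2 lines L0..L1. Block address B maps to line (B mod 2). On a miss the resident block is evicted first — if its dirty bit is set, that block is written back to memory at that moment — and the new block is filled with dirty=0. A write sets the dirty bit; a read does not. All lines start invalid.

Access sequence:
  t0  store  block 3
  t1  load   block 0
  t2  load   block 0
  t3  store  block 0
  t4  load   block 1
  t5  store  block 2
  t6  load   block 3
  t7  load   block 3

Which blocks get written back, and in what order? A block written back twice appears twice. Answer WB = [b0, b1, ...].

0: W B3 -> L1 miss  d=D]
1: R B0 -> L0 miss  d=-]
2: R B0 -> L0 hit  d=-]
3: W B0 -> L0 hit  d=D]
4: R B1 -> L1 miss wb->B3  d=-]
5: W B2 -> L0 miss wb->B0  d=D]
6: R B3 -> L1 miss  d=-]
7: R B3 -> L1 hit  d=-]

WB = [3, 0]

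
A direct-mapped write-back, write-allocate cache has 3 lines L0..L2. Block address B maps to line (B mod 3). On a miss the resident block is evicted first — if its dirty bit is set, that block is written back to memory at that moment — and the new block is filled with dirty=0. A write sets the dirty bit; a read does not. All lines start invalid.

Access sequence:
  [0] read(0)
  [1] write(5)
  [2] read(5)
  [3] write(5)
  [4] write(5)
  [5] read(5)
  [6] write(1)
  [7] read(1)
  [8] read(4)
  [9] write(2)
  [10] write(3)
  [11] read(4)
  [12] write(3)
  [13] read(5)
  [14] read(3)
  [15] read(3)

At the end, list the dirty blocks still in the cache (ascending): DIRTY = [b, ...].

  0 | R B0 → L0 miss [-]
  1 | W B5 → L2 miss [D]
  2 | R B5 → L2 hit [D]
  3 | W B5 → L2 hit [D]
  4 | W B5 → L2 hit [D]
  5 | R B5 → L2 hit [D]
  6 | W B1 → L1 miss [D]
  7 | R B1 → L1 hit [D]
  8 | R B4 → L1 miss wb→B1 [-]
  9 | W B2 → L2 miss wb→B5 [D]
  10 | W B3 → L0 miss [D]
  11 | R B4 → L1 hit [-]
  12 | W B3 → L0 hit [D]
  13 | R B5 → L2 miss wb→B2 [-]
  14 | R B3 → L0 hit [D]
  15 | R B3 → L0 hit [D]

DIRTY = [3]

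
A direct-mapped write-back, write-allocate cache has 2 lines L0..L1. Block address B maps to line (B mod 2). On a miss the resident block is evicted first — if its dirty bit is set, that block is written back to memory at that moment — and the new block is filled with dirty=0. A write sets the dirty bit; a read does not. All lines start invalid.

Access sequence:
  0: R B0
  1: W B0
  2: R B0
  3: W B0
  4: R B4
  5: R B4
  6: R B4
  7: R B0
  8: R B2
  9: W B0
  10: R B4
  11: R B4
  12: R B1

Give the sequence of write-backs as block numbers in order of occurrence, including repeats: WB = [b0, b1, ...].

WB = [0, 0]

0: R B0 → L0 miss [-]
1: W B0 → L0 hit [D]
2: R B0 → L0 hit [D]
3: W B0 → L0 hit [D]
4: R B4 → L0 miss wb→B0 [-]
5: R B4 → L0 hit [-]
6: R B4 → L0 hit [-]
7: R B0 → L0 miss [-]
8: R B2 → L0 miss [-]
9: W B0 → L0 miss [D]
10: R B4 → L0 miss wb→B0 [-]
11: R B4 → L0 hit [-]
12: R B1 → L1 miss [-]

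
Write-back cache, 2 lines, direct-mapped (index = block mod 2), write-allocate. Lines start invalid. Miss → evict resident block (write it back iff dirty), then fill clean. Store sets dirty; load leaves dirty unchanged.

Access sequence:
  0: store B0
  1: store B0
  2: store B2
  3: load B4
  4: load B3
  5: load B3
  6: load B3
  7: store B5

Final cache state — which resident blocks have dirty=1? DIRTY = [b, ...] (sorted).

DIRTY = [5]

0: W B0 → L0 miss [D]
1: W B0 → L0 hit [D]
2: W B2 → L0 miss wb→B0 [D]
3: R B4 → L0 miss wb→B2 [-]
4: R B3 → L1 miss [-]
5: R B3 → L1 hit [-]
6: R B3 → L1 hit [-]
7: W B5 → L1 miss [D]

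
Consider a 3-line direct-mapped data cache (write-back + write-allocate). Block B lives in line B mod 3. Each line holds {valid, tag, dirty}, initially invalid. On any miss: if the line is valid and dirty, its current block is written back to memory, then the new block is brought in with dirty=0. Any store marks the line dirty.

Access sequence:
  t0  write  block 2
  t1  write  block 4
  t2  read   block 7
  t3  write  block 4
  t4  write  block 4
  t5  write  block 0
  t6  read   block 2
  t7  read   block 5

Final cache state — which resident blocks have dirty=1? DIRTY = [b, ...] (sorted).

DIRTY = [0, 4]

  0 | W B2 → L2 miss [D]
  1 | W B4 → L1 miss [D]
  2 | R B7 → L1 miss wb→B4 [-]
  3 | W B4 → L1 miss [D]
  4 | W B4 → L1 hit [D]
  5 | W B0 → L0 miss [D]
  6 | R B2 → L2 hit [D]
  7 | R B5 → L2 miss wb→B2 [-]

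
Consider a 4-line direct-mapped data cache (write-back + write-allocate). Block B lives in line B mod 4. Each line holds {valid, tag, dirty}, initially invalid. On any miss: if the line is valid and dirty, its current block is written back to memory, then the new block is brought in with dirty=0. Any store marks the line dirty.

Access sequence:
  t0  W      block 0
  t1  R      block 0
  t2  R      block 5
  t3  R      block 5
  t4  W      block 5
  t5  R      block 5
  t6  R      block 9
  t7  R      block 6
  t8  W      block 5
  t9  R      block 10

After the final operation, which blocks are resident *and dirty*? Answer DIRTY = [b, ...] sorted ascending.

0: W B0 -> L0 miss  d=D]
1: R B0 -> L0 hit  d=D]
2: R B5 -> L1 miss  d=-]
3: R B5 -> L1 hit  d=-]
4: W B5 -> L1 hit  d=D]
5: R B5 -> L1 hit  d=D]
6: R B9 -> L1 miss wb->B5  d=-]
7: R B6 -> L2 miss  d=-]
8: W B5 -> L1 miss  d=D]
9: R B10 -> L2 miss  d=-]

DIRTY = [0, 5]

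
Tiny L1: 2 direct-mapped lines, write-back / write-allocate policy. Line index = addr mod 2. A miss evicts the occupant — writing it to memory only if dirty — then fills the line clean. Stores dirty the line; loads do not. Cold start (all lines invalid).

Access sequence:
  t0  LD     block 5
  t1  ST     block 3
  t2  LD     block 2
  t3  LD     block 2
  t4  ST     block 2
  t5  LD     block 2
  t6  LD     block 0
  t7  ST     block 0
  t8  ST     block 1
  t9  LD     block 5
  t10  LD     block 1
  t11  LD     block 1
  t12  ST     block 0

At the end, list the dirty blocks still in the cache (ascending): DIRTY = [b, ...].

0: R B5 -> L1 miss  d=-]
1: W B3 -> L1 miss  d=D]
2: R B2 -> L0 miss  d=-]
3: R B2 -> L0 hit  d=-]
4: W B2 -> L0 hit  d=D]
5: R B2 -> L0 hit  d=D]
6: R B0 -> L0 miss wb->B2  d=-]
7: W B0 -> L0 hit  d=D]
8: W B1 -> L1 miss wb->B3  d=D]
9: R B5 -> L1 miss wb->B1  d=-]
10: R B1 -> L1 miss  d=-]
11: R B1 -> L1 hit  d=-]
12: W B0 -> L0 hit  d=D]

DIRTY = [0]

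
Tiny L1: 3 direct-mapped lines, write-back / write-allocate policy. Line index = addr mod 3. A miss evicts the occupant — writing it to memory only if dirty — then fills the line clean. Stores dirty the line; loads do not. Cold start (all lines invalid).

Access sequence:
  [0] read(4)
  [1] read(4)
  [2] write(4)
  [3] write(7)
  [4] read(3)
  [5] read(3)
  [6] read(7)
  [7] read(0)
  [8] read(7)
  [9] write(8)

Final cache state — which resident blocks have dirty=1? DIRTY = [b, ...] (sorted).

  0 | R B4 → L1 miss [-]
  1 | R B4 → L1 hit [-]
  2 | W B4 → L1 hit [D]
  3 | W B7 → L1 miss wb→B4 [D]
  4 | R B3 → L0 miss [-]
  5 | R B3 → L0 hit [-]
  6 | R B7 → L1 hit [D]
  7 | R B0 → L0 miss [-]
  8 | R B7 → L1 hit [D]
  9 | W B8 → L2 miss [D]

DIRTY = [7, 8]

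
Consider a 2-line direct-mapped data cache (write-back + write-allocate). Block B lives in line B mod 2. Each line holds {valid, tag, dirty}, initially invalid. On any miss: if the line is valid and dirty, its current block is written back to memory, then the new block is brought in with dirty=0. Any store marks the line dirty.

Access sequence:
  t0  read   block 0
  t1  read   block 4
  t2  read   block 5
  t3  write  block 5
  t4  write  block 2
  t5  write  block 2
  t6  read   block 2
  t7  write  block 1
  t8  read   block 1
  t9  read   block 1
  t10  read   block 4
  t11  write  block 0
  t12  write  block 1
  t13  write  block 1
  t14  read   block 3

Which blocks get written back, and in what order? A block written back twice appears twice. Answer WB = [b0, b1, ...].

0: R B0 → L0 miss [-]
1: R B4 → L0 miss [-]
2: R B5 → L1 miss [-]
3: W B5 → L1 hit [D]
4: W B2 → L0 miss [D]
5: W B2 → L0 hit [D]
6: R B2 → L0 hit [D]
7: W B1 → L1 miss wb→B5 [D]
8: R B1 → L1 hit [D]
9: R B1 → L1 hit [D]
10: R B4 → L0 miss wb→B2 [-]
11: W B0 → L0 miss [D]
12: W B1 → L1 hit [D]
13: W B1 → L1 hit [D]
14: R B3 → L1 miss wb→B1 [-]

WB = [5, 2, 1]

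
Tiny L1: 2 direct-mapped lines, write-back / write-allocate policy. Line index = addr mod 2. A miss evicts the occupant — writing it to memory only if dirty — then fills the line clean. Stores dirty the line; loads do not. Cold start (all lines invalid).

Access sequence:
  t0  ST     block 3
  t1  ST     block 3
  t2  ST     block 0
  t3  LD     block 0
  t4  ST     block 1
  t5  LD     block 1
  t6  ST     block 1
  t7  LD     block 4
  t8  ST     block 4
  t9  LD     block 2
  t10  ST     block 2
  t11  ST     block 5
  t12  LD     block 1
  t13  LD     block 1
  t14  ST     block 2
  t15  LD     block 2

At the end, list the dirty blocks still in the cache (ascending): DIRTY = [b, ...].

  0 | W B3 → L1 miss [D]
  1 | W B3 → L1 hit [D]
  2 | W B0 → L0 miss [D]
  3 | R B0 → L0 hit [D]
  4 | W B1 → L1 miss wb→B3 [D]
  5 | R B1 → L1 hit [D]
  6 | W B1 → L1 hit [D]
  7 | R B4 → L0 miss wb→B0 [-]
  8 | W B4 → L0 hit [D]
  9 | R B2 → L0 miss wb→B4 [-]
  10 | W B2 → L0 hit [D]
  11 | W B5 → L1 miss wb→B1 [D]
  12 | R B1 → L1 miss wb→B5 [-]
  13 | R B1 → L1 hit [-]
  14 | W B2 → L0 hit [D]
  15 | R B2 → L0 hit [D]

DIRTY = [2]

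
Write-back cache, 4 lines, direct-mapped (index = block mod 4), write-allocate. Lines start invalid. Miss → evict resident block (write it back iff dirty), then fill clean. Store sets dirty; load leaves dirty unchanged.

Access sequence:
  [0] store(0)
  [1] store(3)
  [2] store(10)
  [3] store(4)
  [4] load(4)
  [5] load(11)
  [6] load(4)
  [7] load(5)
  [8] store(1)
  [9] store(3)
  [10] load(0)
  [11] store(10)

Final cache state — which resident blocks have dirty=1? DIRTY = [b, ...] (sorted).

DIRTY = [1, 3, 10]

0: W B0 -> L0 miss  d=D]
1: W B3 -> L3 miss  d=D]
2: W B10 -> L2 miss  d=D]
3: W B4 -> L0 miss wb->B0  d=D]
4: R B4 -> L0 hit  d=D]
5: R B11 -> L3 miss wb->B3  d=-]
6: R B4 -> L0 hit  d=D]
7: R B5 -> L1 miss  d=-]
8: W B1 -> L1 miss  d=D]
9: W B3 -> L3 miss  d=D]
10: R B0 -> L0 miss wb->B4  d=-]
11: W B10 -> L2 hit  d=D]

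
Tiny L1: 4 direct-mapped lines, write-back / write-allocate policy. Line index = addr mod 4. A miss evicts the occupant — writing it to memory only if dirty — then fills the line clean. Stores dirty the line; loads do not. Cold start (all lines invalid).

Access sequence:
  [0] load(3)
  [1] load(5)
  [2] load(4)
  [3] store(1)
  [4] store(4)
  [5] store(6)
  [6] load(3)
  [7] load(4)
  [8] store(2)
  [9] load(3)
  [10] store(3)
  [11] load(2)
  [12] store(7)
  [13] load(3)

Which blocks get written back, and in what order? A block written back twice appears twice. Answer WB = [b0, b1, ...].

  0 | R B3 → L3 miss [-]
  1 | R B5 → L1 miss [-]
  2 | R B4 → L0 miss [-]
  3 | W B1 → L1 miss [D]
  4 | W B4 → L0 hit [D]
  5 | W B6 → L2 miss [D]
  6 | R B3 → L3 hit [-]
  7 | R B4 → L0 hit [D]
  8 | W B2 → L2 miss wb→B6 [D]
  9 | R B3 → L3 hit [-]
  10 | W B3 → L3 hit [D]
  11 | R B2 → L2 hit [D]
  12 | W B7 → L3 miss wb→B3 [D]
  13 | R B3 → L3 miss wb→B7 [-]

WB = [6, 3, 7]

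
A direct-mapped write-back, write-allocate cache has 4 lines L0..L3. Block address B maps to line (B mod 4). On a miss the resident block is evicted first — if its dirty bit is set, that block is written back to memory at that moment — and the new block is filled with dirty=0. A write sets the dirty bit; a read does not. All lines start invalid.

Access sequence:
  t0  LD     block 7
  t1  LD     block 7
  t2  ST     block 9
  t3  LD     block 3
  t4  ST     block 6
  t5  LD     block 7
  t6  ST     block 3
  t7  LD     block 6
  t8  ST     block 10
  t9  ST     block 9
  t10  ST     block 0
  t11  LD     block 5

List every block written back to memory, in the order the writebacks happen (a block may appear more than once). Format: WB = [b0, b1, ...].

WB = [6, 9]

0: R B7 → L3 miss [-]
1: R B7 → L3 hit [-]
2: W B9 → L1 miss [D]
3: R B3 → L3 miss [-]
4: W B6 → L2 miss [D]
5: R B7 → L3 miss [-]
6: W B3 → L3 miss [D]
7: R B6 → L2 hit [D]
8: W B10 → L2 miss wb→B6 [D]
9: W B9 → L1 hit [D]
10: W B0 → L0 miss [D]
11: R B5 → L1 miss wb→B9 [-]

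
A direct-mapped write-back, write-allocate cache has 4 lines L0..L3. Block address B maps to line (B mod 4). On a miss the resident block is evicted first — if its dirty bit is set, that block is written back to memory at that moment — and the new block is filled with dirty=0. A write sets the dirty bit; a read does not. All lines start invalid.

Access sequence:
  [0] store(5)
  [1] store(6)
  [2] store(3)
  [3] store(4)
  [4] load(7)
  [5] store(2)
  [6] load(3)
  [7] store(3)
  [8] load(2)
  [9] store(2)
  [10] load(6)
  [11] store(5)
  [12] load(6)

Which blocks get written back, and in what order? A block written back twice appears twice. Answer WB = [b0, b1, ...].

  0 | W B5 → L1 miss [D]
  1 | W B6 → L2 miss [D]
  2 | W B3 → L3 miss [D]
  3 | W B4 → L0 miss [D]
  4 | R B7 → L3 miss wb→B3 [-]
  5 | W B2 → L2 miss wb→B6 [D]
  6 | R B3 → L3 miss [-]
  7 | W B3 → L3 hit [D]
  8 | R B2 → L2 hit [D]
  9 | W B2 → L2 hit [D]
  10 | R B6 → L2 miss wb→B2 [-]
  11 | W B5 → L1 hit [D]
  12 | R B6 → L2 hit [-]

WB = [3, 6, 2]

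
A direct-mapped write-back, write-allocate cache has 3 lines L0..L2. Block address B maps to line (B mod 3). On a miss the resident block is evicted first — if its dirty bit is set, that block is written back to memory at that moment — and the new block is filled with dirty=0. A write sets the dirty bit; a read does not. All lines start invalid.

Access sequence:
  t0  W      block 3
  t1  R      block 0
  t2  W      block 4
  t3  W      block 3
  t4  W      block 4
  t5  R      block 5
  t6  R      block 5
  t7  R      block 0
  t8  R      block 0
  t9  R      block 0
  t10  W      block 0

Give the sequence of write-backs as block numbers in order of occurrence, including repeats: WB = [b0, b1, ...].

  0 | W B3 → L0 miss [D]
  1 | R B0 → L0 miss wb→B3 [-]
  2 | W B4 → L1 miss [D]
  3 | W B3 → L0 miss [D]
  4 | W B4 → L1 hit [D]
  5 | R B5 → L2 miss [-]
  6 | R B5 → L2 hit [-]
  7 | R B0 → L0 miss wb→B3 [-]
  8 | R B0 → L0 hit [-]
  9 | R B0 → L0 hit [-]
  10 | W B0 → L0 hit [D]

WB = [3, 3]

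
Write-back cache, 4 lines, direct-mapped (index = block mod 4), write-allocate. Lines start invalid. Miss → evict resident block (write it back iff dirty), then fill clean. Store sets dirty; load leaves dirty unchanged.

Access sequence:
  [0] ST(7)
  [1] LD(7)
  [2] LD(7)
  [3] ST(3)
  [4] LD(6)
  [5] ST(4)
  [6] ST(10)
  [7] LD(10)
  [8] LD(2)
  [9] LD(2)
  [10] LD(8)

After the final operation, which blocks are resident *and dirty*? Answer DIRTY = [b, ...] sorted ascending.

DIRTY = [3]

  0 | W B7 → L3 miss [D]
  1 | R B7 → L3 hit [D]
  2 | R B7 → L3 hit [D]
  3 | W B3 → L3 miss wb→B7 [D]
  4 | R B6 → L2 miss [-]
  5 | W B4 → L0 miss [D]
  6 | W B10 → L2 miss [D]
  7 | R B10 → L2 hit [D]
  8 | R B2 → L2 miss wb→B10 [-]
  9 | R B2 → L2 hit [-]
  10 | R B8 → L0 miss wb→B4 [-]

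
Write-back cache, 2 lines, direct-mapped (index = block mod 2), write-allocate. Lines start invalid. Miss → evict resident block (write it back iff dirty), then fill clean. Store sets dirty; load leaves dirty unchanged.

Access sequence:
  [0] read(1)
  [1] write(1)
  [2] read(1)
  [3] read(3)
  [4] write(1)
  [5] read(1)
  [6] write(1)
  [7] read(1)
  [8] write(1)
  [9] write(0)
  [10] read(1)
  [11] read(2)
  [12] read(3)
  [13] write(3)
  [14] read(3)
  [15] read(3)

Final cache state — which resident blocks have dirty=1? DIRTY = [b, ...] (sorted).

0: R B1 → L1 miss [-]
1: W B1 → L1 hit [D]
2: R B1 → L1 hit [D]
3: R B3 → L1 miss wb→B1 [-]
4: W B1 → L1 miss [D]
5: R B1 → L1 hit [D]
6: W B1 → L1 hit [D]
7: R B1 → L1 hit [D]
8: W B1 → L1 hit [D]
9: W B0 → L0 miss [D]
10: R B1 → L1 hit [D]
11: R B2 → L0 miss wb→B0 [-]
12: R B3 → L1 miss wb→B1 [-]
13: W B3 → L1 hit [D]
14: R B3 → L1 hit [D]
15: R B3 → L1 hit [D]

DIRTY = [3]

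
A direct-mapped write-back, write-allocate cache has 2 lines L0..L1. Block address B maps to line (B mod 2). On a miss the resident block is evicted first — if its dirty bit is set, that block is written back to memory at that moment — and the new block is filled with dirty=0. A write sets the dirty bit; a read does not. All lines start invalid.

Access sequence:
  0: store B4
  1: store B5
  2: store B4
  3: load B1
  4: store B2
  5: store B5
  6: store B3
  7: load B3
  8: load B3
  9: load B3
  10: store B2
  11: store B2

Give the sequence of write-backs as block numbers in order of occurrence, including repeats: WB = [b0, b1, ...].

WB = [5, 4, 5]

0: W B4 → L0 miss [D]
1: W B5 → L1 miss [D]
2: W B4 → L0 hit [D]
3: R B1 → L1 miss wb→B5 [-]
4: W B2 → L0 miss wb→B4 [D]
5: W B5 → L1 miss [D]
6: W B3 → L1 miss wb→B5 [D]
7: R B3 → L1 hit [D]
8: R B3 → L1 hit [D]
9: R B3 → L1 hit [D]
10: W B2 → L0 hit [D]
11: W B2 → L0 hit [D]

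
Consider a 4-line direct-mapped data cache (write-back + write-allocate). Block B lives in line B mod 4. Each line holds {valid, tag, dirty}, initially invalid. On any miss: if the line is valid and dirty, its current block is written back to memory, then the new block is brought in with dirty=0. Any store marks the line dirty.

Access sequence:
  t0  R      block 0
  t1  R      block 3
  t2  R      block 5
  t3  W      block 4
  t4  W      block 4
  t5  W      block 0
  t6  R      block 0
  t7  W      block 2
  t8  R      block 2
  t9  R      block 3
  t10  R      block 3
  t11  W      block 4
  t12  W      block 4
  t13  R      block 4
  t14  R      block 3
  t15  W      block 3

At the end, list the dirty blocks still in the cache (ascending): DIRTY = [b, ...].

0: R B0 -> L0 miss  d=-]
1: R B3 -> L3 miss  d=-]
2: R B5 -> L1 miss  d=-]
3: W B4 -> L0 miss  d=D]
4: W B4 -> L0 hit  d=D]
5: W B0 -> L0 miss wb->B4  d=D]
6: R B0 -> L0 hit  d=D]
7: W B2 -> L2 miss  d=D]
8: R B2 -> L2 hit  d=D]
9: R B3 -> L3 hit  d=-]
10: R B3 -> L3 hit  d=-]
11: W B4 -> L0 miss wb->B0  d=D]
12: W B4 -> L0 hit  d=D]
13: R B4 -> L0 hit  d=D]
14: R B3 -> L3 hit  d=-]
15: W B3 -> L3 hit  d=D]

DIRTY = [2, 3, 4]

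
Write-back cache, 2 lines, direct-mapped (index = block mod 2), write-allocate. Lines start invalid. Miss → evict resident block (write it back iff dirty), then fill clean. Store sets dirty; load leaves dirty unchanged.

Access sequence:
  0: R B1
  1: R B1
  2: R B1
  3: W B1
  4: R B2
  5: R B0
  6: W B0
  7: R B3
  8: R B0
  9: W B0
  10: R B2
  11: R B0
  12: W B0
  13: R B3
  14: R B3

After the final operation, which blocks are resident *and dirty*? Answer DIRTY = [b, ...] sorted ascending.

0: R B1 → L1 miss [-]
1: R B1 → L1 hit [-]
2: R B1 → L1 hit [-]
3: W B1 → L1 hit [D]
4: R B2 → L0 miss [-]
5: R B0 → L0 miss [-]
6: W B0 → L0 hit [D]
7: R B3 → L1 miss wb→B1 [-]
8: R B0 → L0 hit [D]
9: W B0 → L0 hit [D]
10: R B2 → L0 miss wb→B0 [-]
11: R B0 → L0 miss [-]
12: W B0 → L0 hit [D]
13: R B3 → L1 hit [-]
14: R B3 → L1 hit [-]

DIRTY = [0]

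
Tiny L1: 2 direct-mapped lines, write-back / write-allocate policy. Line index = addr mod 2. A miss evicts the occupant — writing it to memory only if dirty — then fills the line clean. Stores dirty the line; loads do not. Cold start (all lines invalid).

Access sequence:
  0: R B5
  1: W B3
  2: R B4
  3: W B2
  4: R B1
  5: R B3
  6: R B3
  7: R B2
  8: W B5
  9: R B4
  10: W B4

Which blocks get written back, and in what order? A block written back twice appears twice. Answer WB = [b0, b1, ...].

WB = [3, 2]

0: R B5 → L1 miss [-]
1: W B3 → L1 miss [D]
2: R B4 → L0 miss [-]
3: W B2 → L0 miss [D]
4: R B1 → L1 miss wb→B3 [-]
5: R B3 → L1 miss [-]
6: R B3 → L1 hit [-]
7: R B2 → L0 hit [D]
8: W B5 → L1 miss [D]
9: R B4 → L0 miss wb→B2 [-]
10: W B4 → L0 hit [D]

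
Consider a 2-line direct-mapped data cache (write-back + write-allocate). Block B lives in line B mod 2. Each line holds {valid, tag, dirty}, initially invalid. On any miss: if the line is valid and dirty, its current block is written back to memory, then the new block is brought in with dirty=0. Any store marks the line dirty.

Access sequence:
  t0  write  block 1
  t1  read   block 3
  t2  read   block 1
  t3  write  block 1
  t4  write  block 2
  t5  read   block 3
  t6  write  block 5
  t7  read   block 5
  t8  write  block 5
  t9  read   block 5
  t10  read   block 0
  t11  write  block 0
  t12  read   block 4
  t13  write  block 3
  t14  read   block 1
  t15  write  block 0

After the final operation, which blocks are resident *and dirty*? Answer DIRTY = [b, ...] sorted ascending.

DIRTY = [0]

0: W B1 → L1 miss [D]
1: R B3 → L1 miss wb→B1 [-]
2: R B1 → L1 miss [-]
3: W B1 → L1 hit [D]
4: W B2 → L0 miss [D]
5: R B3 → L1 miss wb→B1 [-]
6: W B5 → L1 miss [D]
7: R B5 → L1 hit [D]
8: W B5 → L1 hit [D]
9: R B5 → L1 hit [D]
10: R B0 → L0 miss wb→B2 [-]
11: W B0 → L0 hit [D]
12: R B4 → L0 miss wb→B0 [-]
13: W B3 → L1 miss wb→B5 [D]
14: R B1 → L1 miss wb→B3 [-]
15: W B0 → L0 miss [D]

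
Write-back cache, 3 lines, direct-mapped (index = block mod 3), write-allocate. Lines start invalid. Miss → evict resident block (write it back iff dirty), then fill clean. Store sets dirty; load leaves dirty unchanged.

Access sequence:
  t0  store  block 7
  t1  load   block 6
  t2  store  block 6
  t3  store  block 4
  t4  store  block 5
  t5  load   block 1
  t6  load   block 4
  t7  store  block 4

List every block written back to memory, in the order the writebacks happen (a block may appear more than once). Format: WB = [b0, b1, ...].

0: W B7 → L1 miss [D]
1: R B6 → L0 miss [-]
2: W B6 → L0 hit [D]
3: W B4 → L1 miss wb→B7 [D]
4: W B5 → L2 miss [D]
5: R B1 → L1 miss wb→B4 [-]
6: R B4 → L1 miss [-]
7: W B4 → L1 hit [D]

WB = [7, 4]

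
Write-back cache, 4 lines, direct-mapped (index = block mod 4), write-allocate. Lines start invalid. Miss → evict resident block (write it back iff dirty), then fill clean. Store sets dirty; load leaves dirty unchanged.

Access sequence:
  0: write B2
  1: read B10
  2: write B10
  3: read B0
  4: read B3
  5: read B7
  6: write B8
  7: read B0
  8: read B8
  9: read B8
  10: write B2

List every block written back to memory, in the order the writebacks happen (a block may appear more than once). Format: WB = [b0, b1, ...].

WB = [2, 8, 10]

0: W B2 -> L2 miss  d=D]
1: R B10 -> L2 miss wb->B2  d=-]
2: W B10 -> L2 hit  d=D]
3: R B0 -> L0 miss  d=-]
4: R B3 -> L3 miss  d=-]
5: R B7 -> L3 miss  d=-]
6: W B8 -> L0 miss  d=D]
7: R B0 -> L0 miss wb->B8  d=-]
8: R B8 -> L0 miss  d=-]
9: R B8 -> L0 hit  d=-]
10: W B2 -> L2 miss wb->B10  d=D]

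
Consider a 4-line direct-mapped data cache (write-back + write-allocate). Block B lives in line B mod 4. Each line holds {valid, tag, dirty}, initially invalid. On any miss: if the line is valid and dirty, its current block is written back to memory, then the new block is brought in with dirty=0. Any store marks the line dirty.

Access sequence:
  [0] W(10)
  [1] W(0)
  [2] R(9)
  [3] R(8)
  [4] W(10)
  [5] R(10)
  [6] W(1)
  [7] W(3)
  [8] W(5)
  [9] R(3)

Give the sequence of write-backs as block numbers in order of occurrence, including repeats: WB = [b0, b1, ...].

WB = [0, 1]

0: W B10 → L2 miss [D]
1: W B0 → L0 miss [D]
2: R B9 → L1 miss [-]
3: R B8 → L0 miss wb→B0 [-]
4: W B10 → L2 hit [D]
5: R B10 → L2 hit [D]
6: W B1 → L1 miss [D]
7: W B3 → L3 miss [D]
8: W B5 → L1 miss wb→B1 [D]
9: R B3 → L3 hit [D]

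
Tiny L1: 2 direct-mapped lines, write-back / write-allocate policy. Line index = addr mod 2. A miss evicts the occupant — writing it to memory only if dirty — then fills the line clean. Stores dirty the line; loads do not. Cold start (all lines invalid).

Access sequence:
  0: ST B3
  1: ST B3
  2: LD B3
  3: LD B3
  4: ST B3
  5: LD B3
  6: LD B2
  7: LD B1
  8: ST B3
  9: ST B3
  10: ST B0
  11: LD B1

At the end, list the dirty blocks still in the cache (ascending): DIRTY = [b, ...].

0: W B3 -> L1 miss  d=D]
1: W B3 -> L1 hit  d=D]
2: R B3 -> L1 hit  d=D]
3: R B3 -> L1 hit  d=D]
4: W B3 -> L1 hit  d=D]
5: R B3 -> L1 hit  d=D]
6: R B2 -> L0 miss  d=-]
7: R B1 -> L1 miss wb->B3  d=-]
8: W B3 -> L1 miss  d=D]
9: W B3 -> L1 hit  d=D]
10: W B0 -> L0 miss  d=D]
11: R B1 -> L1 miss wb->B3  d=-]

DIRTY = [0]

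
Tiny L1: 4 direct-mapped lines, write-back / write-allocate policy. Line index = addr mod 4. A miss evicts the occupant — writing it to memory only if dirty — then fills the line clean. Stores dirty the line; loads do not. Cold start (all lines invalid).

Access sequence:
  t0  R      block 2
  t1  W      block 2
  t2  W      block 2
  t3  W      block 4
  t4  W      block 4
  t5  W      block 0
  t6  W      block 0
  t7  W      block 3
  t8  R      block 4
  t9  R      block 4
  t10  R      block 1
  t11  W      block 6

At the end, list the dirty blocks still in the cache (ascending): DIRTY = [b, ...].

DIRTY = [3, 6]

0: R B2 → L2 miss [-]
1: W B2 → L2 hit [D]
2: W B2 → L2 hit [D]
3: W B4 → L0 miss [D]
4: W B4 → L0 hit [D]
5: W B0 → L0 miss wb→B4 [D]
6: W B0 → L0 hit [D]
7: W B3 → L3 miss [D]
8: R B4 → L0 miss wb→B0 [-]
9: R B4 → L0 hit [-]
10: R B1 → L1 miss [-]
11: W B6 → L2 miss wb→B2 [D]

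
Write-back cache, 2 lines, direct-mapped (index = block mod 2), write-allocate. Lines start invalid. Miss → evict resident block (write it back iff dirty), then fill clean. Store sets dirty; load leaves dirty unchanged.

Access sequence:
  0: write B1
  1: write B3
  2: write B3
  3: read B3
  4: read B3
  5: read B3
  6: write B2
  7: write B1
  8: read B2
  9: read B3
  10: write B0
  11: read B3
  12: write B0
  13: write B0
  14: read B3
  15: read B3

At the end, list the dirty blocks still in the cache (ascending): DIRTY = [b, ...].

DIRTY = [0]

  0 | W B1 → L1 miss [D]
  1 | W B3 → L1 miss wb→B1 [D]
  2 | W B3 → L1 hit [D]
  3 | R B3 → L1 hit [D]
  4 | R B3 → L1 hit [D]
  5 | R B3 → L1 hit [D]
  6 | W B2 → L0 miss [D]
  7 | W B1 → L1 miss wb→B3 [D]
  8 | R B2 → L0 hit [D]
  9 | R B3 → L1 miss wb→B1 [-]
  10 | W B0 → L0 miss wb→B2 [D]
  11 | R B3 → L1 hit [-]
  12 | W B0 → L0 hit [D]
  13 | W B0 → L0 hit [D]
  14 | R B3 → L1 hit [-]
  15 | R B3 → L1 hit [-]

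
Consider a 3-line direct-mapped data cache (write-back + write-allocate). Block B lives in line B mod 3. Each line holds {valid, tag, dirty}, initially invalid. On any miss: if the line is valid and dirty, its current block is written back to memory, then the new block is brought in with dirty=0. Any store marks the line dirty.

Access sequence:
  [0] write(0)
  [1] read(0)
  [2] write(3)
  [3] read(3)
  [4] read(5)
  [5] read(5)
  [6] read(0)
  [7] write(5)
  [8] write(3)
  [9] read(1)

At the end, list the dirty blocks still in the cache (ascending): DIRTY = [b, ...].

DIRTY = [3, 5]

0: W B0 → L0 miss [D]
1: R B0 → L0 hit [D]
2: W B3 → L0 miss wb→B0 [D]
3: R B3 → L0 hit [D]
4: R B5 → L2 miss [-]
5: R B5 → L2 hit [-]
6: R B0 → L0 miss wb→B3 [-]
7: W B5 → L2 hit [D]
8: W B3 → L0 miss [D]
9: R B1 → L1 miss [-]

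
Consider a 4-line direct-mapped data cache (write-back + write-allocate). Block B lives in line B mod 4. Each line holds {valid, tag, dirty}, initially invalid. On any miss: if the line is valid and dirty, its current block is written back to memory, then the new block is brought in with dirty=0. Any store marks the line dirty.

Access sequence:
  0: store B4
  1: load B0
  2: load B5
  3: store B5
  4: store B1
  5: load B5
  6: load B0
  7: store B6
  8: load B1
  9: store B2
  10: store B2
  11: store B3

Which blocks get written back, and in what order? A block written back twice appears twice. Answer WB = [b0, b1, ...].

WB = [4, 5, 1, 6]

  0 | W B4 → L0 miss [D]
  1 | R B0 → L0 miss wb→B4 [-]
  2 | R B5 → L1 miss [-]
  3 | W B5 → L1 hit [D]
  4 | W B1 → L1 miss wb→B5 [D]
  5 | R B5 → L1 miss wb→B1 [-]
  6 | R B0 → L0 hit [-]
  7 | W B6 → L2 miss [D]
  8 | R B1 → L1 miss [-]
  9 | W B2 → L2 miss wb→B6 [D]
  10 | W B2 → L2 hit [D]
  11 | W B3 → L3 miss [D]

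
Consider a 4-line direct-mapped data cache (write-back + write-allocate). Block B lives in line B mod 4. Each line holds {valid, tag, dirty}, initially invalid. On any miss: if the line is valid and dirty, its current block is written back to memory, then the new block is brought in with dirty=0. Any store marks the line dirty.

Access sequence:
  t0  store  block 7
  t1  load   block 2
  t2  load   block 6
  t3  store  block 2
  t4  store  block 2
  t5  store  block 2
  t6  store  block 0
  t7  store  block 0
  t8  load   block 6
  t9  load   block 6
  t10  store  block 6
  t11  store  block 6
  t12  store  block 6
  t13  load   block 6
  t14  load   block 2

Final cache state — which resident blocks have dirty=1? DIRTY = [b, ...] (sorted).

0: W B7 → L3 miss [D]
1: R B2 → L2 miss [-]
2: R B6 → L2 miss [-]
3: W B2 → L2 miss [D]
4: W B2 → L2 hit [D]
5: W B2 → L2 hit [D]
6: W B0 → L0 miss [D]
7: W B0 → L0 hit [D]
8: R B6 → L2 miss wb→B2 [-]
9: R B6 → L2 hit [-]
10: W B6 → L2 hit [D]
11: W B6 → L2 hit [D]
12: W B6 → L2 hit [D]
13: R B6 → L2 hit [D]
14: R B2 → L2 miss wb→B6 [-]

DIRTY = [0, 7]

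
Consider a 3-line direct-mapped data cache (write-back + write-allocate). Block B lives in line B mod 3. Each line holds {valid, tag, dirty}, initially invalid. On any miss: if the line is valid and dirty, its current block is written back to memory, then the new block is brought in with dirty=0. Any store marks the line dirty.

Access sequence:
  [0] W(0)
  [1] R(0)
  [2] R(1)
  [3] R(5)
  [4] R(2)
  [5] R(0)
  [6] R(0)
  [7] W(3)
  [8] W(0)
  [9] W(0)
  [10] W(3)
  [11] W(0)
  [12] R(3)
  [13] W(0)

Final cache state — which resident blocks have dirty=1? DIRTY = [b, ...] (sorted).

  0 | W B0 → L0 miss [D]
  1 | R B0 → L0 hit [D]
  2 | R B1 → L1 miss [-]
  3 | R B5 → L2 miss [-]
  4 | R B2 → L2 miss [-]
  5 | R B0 → L0 hit [D]
  6 | R B0 → L0 hit [D]
  7 | W B3 → L0 miss wb→B0 [D]
  8 | W B0 → L0 miss wb→B3 [D]
  9 | W B0 → L0 hit [D]
  10 | W B3 → L0 miss wb→B0 [D]
  11 | W B0 → L0 miss wb→B3 [D]
  12 | R B3 → L0 miss wb→B0 [-]
  13 | W B0 → L0 miss [D]

DIRTY = [0]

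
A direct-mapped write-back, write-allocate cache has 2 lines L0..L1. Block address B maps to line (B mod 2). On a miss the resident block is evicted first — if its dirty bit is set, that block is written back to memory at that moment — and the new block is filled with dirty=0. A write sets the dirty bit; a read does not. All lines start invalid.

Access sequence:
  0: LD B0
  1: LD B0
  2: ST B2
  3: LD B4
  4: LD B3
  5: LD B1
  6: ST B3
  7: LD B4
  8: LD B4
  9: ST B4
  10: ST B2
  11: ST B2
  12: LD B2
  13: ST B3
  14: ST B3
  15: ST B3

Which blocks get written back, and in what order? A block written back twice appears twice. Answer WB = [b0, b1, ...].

0: R B0 → L0 miss [-]
1: R B0 → L0 hit [-]
2: W B2 → L0 miss [D]
3: R B4 → L0 miss wb→B2 [-]
4: R B3 → L1 miss [-]
5: R B1 → L1 miss [-]
6: W B3 → L1 miss [D]
7: R B4 → L0 hit [-]
8: R B4 → L0 hit [-]
9: W B4 → L0 hit [D]
10: W B2 → L0 miss wb→B4 [D]
11: W B2 → L0 hit [D]
12: R B2 → L0 hit [D]
13: W B3 → L1 hit [D]
14: W B3 → L1 hit [D]
15: W B3 → L1 hit [D]

WB = [2, 4]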